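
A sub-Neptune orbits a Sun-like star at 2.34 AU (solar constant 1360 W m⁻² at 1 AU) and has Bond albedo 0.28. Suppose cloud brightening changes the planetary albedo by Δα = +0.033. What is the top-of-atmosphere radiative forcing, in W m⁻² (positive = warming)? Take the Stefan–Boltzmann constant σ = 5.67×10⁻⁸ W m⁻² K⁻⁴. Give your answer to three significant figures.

-2.05 W m⁻²

By the inverse-square law, S = 1360/2.34² = 248.4 W m⁻².
TOA radiative forcing: ΔF = −S·Δα/4 = −248.4·(+0.033)/4 = -2.049 W m⁻².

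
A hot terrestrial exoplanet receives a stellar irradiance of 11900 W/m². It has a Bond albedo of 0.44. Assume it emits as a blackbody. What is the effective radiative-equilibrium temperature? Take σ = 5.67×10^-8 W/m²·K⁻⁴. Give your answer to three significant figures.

The planet absorbs (1−α)S over its disc πR² and re-emits over 4πR², so the mean absorbed flux is (1−0.44)·11900/4 = 1666 W/m².
Set σT⁴ = 1666 → T = (1666/σ)^(1/4) = 414.0 K.

414 K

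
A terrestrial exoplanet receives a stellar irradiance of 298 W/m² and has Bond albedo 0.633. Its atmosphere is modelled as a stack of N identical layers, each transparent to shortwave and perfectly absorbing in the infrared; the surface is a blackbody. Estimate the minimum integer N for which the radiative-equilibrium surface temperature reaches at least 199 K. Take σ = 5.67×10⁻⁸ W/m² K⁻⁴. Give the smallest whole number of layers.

3

Top-of-atmosphere balance: σT_e⁴ = S(1−α)/4 = 27.34 W/m² → T_e = 148.2 K.
Since T_s⁴ = (N+1)T_e⁴, we need N ≥ (T_s/T_e)⁴ − 1 = 2.252.
The minimum whole number is N = 3.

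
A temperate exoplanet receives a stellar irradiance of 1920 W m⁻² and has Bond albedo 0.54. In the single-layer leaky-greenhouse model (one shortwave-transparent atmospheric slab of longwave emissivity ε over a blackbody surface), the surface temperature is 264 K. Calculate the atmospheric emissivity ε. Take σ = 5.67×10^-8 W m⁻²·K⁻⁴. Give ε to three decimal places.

0.397

TOA balance gives T_e = 249.8 K.
T_s⁴ = T_e⁴·2/(2−ε) → ε = 2 − 2(T_e/T_s)⁴ = 2 − 2·(249.8/264)⁴ = 0.3966.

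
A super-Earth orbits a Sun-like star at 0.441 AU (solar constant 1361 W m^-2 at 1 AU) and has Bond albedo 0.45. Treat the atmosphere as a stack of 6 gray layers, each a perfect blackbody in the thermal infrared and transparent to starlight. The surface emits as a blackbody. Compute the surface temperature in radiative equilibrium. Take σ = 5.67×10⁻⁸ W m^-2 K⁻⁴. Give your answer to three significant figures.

Irradiance scales as 1/d², so S = 1361 W m^-2 × (1/0.441)² = 6998 W m^-2.
Top-of-atmosphere balance: σT_e⁴ = S(1−α)/4 = 962.2 W m^-2 → T_e = 360.9 K.
With N = 6 opaque layers, T_s = (N+1)^(1/4)·T_e = 7^(1/4)·360.9 = 587.1 K.

587 K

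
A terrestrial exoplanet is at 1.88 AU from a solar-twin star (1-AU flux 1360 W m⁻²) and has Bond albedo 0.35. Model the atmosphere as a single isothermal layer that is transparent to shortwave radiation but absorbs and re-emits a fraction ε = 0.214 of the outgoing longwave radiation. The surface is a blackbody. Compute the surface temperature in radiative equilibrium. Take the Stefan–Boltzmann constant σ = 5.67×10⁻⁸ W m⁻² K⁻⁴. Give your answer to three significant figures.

Irradiance scales as 1/d², so S = 1360 W m⁻² × (1/1.88)² = 384.8 W m⁻².
Effective emission temperature (TOA balance): σT_e⁴ = S(1−α)/4 = 62.53 W m⁻² → T_e = 182.2 K.
The surface balance (absorbed SW + ε·downward IR = σT_s⁴) with T_a⁴ = T_s⁴/2 reduces to T_s = T_e·[2/(2−ε)]^¼ = 187.5 K.

187 kelvin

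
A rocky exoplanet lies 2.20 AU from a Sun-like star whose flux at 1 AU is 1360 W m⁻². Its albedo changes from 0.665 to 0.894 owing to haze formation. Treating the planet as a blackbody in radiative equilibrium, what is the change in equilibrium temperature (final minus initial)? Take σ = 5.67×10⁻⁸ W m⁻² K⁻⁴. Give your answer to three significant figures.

By the inverse-square law, S = 1360/2.20² = 281.0 W m⁻².
With α = 0.665, T₁ = 142.7 K.
After:  T₂ = [281.0·0.106/(4σ)]^(1/4) = 107.1 K.
Change: 107.1 − 142.7 = -35.68 K.

-35.7 K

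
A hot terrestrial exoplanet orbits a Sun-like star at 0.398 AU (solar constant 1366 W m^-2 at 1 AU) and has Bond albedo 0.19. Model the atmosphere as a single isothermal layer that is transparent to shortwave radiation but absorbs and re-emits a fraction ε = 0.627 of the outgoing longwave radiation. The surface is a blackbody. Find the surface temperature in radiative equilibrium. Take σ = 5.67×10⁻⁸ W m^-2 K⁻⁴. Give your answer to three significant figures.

Irradiance scales as 1/d², so S = 1366 W m^-2 × (1/0.398)² = 8624 W m^-2.
The planet radiates to space at T_e = [S(1−α)/(4σ)]^(1/4) = 418.9 K.
Surface balance with a leaky layer gives σT_s⁴ = σT_e⁴·2/(2−ε), so T_s = T_e·[2/(2−0.627)]^(1/4) = 460.2 K.

460 K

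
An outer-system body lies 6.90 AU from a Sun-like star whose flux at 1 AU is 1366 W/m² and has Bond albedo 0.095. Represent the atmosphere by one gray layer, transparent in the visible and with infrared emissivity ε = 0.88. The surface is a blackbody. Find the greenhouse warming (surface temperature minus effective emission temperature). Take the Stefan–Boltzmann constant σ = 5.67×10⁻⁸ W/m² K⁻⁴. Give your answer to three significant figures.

Irradiance scales as 1/d², so S = 1366 W/m² × (1/6.90)² = 28.69 W/m².
The planet radiates to space at T_e = [S(1−α)/(4σ)]^(1/4) = 103.4 K.
The surface balance (absorbed SW + ε·downward IR = σT_s⁴) with T_a⁴ = T_s⁴/2 reduces to T_s = T_e·[2/(2−ε)]^¼ = 119.6 K.
Greenhouse warming: T_s − T_e = 16.14 K.

16.1 kelvin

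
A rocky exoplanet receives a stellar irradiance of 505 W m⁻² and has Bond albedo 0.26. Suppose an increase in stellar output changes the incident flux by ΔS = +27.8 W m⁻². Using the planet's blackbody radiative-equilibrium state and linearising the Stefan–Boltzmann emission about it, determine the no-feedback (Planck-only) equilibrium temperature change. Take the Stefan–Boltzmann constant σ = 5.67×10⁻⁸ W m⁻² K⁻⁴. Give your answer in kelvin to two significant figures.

The baseline emission temperature is T_e = 201.5 K.
Only a fraction (1−α) is absorbed and it's spread over 4πR², so ΔF = (1−α)ΔS/4 = 5.143 W m⁻².
Planck response: λ_P = 4σT_e³ = 4·5.67×10⁻⁸·(201.5)³ = 1.855 W m⁻²/K.
ΔT₀ = ΔF/λ_P = 5.143/1.855 = 2.77 K.

2.8 K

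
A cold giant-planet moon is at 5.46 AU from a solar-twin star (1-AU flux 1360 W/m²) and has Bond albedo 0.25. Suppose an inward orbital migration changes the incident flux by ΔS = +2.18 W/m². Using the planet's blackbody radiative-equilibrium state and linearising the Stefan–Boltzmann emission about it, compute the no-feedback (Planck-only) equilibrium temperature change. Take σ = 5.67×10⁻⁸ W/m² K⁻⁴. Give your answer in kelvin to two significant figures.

1.3 kelvin

By the inverse-square law, S = 1360/5.46² = 45.62 W/m².
Unperturbed T_e = [45.62·(1−0.25)/(4σ)]^¼ = 110.8 K.
Only a fraction (1−α) is absorbed and it's spread over 4πR², so ΔF = (1−α)ΔS/4 = 0.4088 W/m².
Linearising σT⁴ gives d(σT⁴)/dT = 4σT_e³ = 0.3087 W/m² per K.
Hence the no-feedback warming is ΔF/(4σT_e³) = 1.32 K.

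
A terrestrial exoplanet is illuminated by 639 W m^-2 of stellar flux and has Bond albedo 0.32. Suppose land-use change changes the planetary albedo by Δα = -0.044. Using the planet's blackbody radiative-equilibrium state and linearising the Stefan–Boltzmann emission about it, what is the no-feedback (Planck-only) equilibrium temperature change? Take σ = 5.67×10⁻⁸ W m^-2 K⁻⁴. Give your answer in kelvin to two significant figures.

The baseline emission temperature is T_e = 209.2 K.
TOA radiative forcing: ΔF = −S·Δα/4 = −639.0·(-0.044)/4 = 7.029 W m^-2.
The Planck feedback parameter is 4σT_e³ = 2.077 W m^-2/K.
Hence the no-feedback warming is ΔF/(4σT_e³) = 3.38 K.

3.4 K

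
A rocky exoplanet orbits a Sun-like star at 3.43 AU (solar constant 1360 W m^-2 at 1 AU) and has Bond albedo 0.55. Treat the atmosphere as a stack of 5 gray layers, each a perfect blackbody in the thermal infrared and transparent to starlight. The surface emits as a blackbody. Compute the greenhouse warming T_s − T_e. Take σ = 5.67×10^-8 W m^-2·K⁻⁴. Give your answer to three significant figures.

Irradiance scales as 1/d², so S = 1360 W m^-2 × (1/3.43)² = 115.6 W m^-2.
Top-of-atmosphere balance: σT_e⁴ = S(1−α)/4 = 13.00 W m^-2 → T_e = 123.1 K.
Surface: T_s = (6)^¼·T_e = 192.6 K.
So the greenhouse effect raises the surface by 192.6 − 123.1 = 69.54 K.

69.5 kelvin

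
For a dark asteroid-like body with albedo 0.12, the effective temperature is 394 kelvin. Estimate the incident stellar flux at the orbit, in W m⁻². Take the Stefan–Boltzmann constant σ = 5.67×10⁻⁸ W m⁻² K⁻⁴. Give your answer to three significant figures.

Invert the energy balance for S: S = 4σT⁴/(1−α).
σT⁴ = 5.67×10⁻⁸·(394)⁴ = 1366 W m⁻².
So S = 4×1366/(1−0.12) = 6211 W m⁻².

6210 W m⁻²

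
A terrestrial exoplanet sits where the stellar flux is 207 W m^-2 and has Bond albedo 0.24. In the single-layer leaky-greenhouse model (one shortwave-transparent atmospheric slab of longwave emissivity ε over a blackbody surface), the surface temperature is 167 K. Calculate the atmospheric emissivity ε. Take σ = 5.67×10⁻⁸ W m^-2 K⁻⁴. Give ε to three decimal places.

0.216

TOA balance gives T_e = 162.3 K.
T_s⁴ = T_e⁴·2/(2−ε) → ε = 2 − 2(T_e/T_s)⁴ = 2 − 2·(162.3/167)⁴ = 0.2164.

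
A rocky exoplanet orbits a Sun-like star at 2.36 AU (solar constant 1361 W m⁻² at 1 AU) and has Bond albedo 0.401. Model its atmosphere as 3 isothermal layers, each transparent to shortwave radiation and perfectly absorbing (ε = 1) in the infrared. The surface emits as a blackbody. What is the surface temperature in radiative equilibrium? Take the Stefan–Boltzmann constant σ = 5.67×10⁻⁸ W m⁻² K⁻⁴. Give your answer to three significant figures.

225 K

Flux at the orbit: S = 1361/(2.36)² = 244.4 W m⁻².
The effective emission temperature is T_e = [S(1−α)/(4σ)]^¼ = 159.4 K.
With N = 3 opaque layers, T_s = (N+1)^(1/4)·T_e = 4^(1/4)·159.4 = 225.4 K.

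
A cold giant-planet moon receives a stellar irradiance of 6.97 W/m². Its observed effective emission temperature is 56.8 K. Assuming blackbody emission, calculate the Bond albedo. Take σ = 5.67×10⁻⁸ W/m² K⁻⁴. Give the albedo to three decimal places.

0.661

Rearranging the radiative balance, α = 1 − 4σT⁴/S.
4σT⁴ = 4·5.67×10⁻⁸·(56.8)⁴ = 2.361 W/m².
1−α = 2.361/6.970 = 0.3387, so α = 0.6613.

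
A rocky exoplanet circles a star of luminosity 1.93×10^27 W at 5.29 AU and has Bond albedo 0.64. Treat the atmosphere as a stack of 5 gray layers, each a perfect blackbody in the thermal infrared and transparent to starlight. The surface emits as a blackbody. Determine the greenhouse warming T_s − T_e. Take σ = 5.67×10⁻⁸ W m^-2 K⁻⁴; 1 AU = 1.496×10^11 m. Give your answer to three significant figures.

Orbital distance: d = 5.29 AU = 7.914×10^11 m.
S = L/(4πd²) = 245.2 W m^-2.
Top-of-atmosphere balance: σT_e⁴ = S(1−α)/4 = 22.07 W m^-2 → T_e = 140.5 K.
T_s = (N+1)^(1/4)·T_e = 219.8 K.
So the greenhouse effect raises the surface by 219.8 − 140.5 = 79.37 K.

79.4 kelvin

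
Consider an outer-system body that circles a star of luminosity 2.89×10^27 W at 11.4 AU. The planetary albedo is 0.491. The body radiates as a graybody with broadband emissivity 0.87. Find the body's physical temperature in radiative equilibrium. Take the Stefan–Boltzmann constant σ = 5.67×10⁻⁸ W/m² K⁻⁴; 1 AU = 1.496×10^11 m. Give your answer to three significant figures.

120 K

Orbital distance: d = 11.4 AU = 1.705×10^12 m.
Flux at the orbit: S = L/(4πd²) = 2.89×10^27/(4π·(1.71×10^12)²) = 79.07 W/m².
The planet absorbs (1−α)S over its disc πR² and re-emits over 4πR², so the mean absorbed flux is (1−0.491)·79.07/4 = 10.06 W/m².
Radiative balance εσT⁴ = 10.06 gives T = [10.06/(0.87·σ)]^(1/4) = 119.5 K.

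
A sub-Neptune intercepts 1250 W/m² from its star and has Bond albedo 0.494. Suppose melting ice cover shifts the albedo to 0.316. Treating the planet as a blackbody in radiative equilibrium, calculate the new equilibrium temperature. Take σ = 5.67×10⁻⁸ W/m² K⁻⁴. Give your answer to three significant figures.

With the new albedo, S(1−α₂)/4 = 213.7 W/m², so T₂ = 247.8 K.

248 K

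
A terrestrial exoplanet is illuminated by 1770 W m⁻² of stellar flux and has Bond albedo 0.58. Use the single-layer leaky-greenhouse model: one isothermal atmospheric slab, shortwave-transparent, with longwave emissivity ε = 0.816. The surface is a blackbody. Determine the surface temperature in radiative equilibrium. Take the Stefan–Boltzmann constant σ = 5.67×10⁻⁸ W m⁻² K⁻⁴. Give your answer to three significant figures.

273 K

Effective emission temperature (TOA balance): σT_e⁴ = S(1−α)/4 = 185.9 W m⁻² → T_e = 239.3 K.
Surface balance with a leaky layer gives σT_s⁴ = σT_e⁴·2/(2−ε), so T_s = T_e·[2/(2−0.816)]^(1/4) = 272.8 K.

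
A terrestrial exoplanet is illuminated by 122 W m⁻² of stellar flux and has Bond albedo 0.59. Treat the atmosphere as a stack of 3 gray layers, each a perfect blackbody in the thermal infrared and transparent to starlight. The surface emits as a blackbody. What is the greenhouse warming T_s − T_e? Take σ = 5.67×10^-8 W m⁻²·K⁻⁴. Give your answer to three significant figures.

50.5 K

Top-of-atmosphere balance: σT_e⁴ = S(1−α)/4 = 12.51 W m⁻² → T_e = 121.9 K.
Surface: T_s = (4)^¼·T_e = 172.3 K.
Warming: T_s − T_e = 50.48 K.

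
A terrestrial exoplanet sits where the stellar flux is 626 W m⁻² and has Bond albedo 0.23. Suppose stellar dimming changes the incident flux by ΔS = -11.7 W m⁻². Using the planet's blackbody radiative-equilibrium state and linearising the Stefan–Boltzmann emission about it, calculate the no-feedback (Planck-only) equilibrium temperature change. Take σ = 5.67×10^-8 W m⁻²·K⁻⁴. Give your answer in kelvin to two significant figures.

The baseline emission temperature is T_e = 214.7 K.
Only a fraction (1−α) is absorbed and it's spread over 4πR², so ΔF = (1−α)ΔS/4 = -2.252 W m⁻².
Linearising σT⁴ gives d(σT⁴)/dT = 4σT_e³ = 2.245 W m⁻² per K.
So ΔT₀ = -2.252/2.245 = -1.00 K.

-1.0 K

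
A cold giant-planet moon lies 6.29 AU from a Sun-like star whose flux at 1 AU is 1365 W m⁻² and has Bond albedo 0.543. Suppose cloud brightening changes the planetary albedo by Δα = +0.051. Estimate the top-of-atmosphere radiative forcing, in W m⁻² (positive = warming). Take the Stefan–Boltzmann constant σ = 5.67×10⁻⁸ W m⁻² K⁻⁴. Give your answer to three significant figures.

Flux at the orbit: S = 1365/(6.29)² = 34.50 W m⁻².
TOA radiative forcing: ΔF = −S·Δα/4 = −34.50·(+0.051)/4 = -0.4399 W m⁻².

-0.440 W m⁻²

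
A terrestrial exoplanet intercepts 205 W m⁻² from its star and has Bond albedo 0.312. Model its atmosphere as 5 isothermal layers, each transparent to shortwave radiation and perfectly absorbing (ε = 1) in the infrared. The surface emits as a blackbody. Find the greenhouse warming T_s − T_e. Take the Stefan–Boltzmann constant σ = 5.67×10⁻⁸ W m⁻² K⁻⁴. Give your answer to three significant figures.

89.2 K

OLR = S(1−α)/4 = 35.26 W m⁻²; the top layer radiates at T_e = 157.9 K.
Surface: T_s = (6)^¼·T_e = 247.2 K.
Warming: T_s − T_e = 89.24 K.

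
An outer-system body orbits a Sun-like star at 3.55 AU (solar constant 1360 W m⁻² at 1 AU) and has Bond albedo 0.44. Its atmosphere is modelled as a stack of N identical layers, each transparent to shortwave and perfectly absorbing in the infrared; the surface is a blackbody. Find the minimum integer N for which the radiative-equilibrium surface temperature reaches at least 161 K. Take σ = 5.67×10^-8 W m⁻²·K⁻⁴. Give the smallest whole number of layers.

By the inverse-square law, S = 1360/3.55² = 107.9 W m⁻².
Top-of-atmosphere balance: σT_e⁴ = S(1−α)/4 = 15.11 W m⁻² → T_e = 127.8 K.
Since T_s⁴ = (N+1)T_e⁴, we need N ≥ (T_s/T_e)⁴ − 1 = 1.522.
The minimum whole number is N = 2.

2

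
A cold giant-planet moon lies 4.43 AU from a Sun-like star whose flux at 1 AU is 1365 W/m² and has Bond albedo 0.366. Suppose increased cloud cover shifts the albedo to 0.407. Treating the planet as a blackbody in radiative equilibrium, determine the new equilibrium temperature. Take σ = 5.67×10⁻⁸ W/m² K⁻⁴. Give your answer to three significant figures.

Flux at the orbit: S = 1365/(4.43)² = 69.55 W/m².
With the new albedo, S(1−α₂)/4 = 10.31 W/m², so T₂ = 116.1 K.

116 K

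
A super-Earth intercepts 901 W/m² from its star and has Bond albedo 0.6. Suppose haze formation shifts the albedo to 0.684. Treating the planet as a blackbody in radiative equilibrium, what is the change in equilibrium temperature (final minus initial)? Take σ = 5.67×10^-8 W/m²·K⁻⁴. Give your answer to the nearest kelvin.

Before: T₁ = [901.0·0.4/(4σ)]^(1/4) = 199.7 K.
With α = 0.684, T₂ = 188.2 K.
ΔT = T₂ − T₁ = -11.43 K.

-11 K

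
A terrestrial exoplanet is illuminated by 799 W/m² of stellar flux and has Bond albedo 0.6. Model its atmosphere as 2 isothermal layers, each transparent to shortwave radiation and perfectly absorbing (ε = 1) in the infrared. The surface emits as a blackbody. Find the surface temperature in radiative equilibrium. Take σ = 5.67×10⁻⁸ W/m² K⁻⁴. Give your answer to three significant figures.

OLR = S(1−α)/4 = 79.90 W/m²; the top layer radiates at T_e = 193.7 K.
Layer-by-layer balance gives σT_s⁴ = (N+1)σT_e⁴, so T_s = 3^¼·193.7 = 255.0 K.

255 K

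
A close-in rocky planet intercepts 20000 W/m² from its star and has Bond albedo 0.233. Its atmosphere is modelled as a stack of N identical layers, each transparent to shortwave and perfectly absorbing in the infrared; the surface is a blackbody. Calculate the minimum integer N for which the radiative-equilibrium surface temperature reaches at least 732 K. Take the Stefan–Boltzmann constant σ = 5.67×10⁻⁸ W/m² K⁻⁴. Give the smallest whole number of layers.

4

The effective emission temperature is T_e = [S(1−α)/(4σ)]^¼ = 510.0 K.
Need (N+1)T_e⁴ ≥ T_s⁴, i.e. N+1 ≥ (732/510.0)⁴ = 4.245.
Rounding up, N = 4.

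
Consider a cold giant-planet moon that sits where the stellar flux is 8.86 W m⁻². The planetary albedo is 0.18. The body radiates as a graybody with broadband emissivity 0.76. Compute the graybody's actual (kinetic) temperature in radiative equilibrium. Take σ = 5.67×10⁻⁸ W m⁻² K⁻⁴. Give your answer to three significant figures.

Averaging over the sphere, the absorbed flux is S(1−α)/4 = 1.816 W m⁻².
Equating to εσT⁴ with ε = 0.76: T = (1.816/0.76σ)^(1/4) = 80.57 K.

80.6 kelvin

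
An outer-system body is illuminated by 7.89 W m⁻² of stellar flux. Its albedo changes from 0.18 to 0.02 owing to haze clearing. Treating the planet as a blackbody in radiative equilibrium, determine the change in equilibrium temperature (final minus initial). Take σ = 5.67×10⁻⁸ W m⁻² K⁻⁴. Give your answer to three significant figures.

Initial: T₁ = [S(1−0.18)/(4σ)]^(1/4) = 73.08 K.
With α = 0.02, T₂ = 76.41 K.
Change: 76.41 − 73.08 = 3.330 K.

3.33 K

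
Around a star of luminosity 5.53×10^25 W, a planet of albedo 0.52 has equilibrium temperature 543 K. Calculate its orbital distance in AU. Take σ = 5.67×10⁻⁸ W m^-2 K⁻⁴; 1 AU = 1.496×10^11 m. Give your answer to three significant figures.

0.0692 AU

Required flux: S = 4σT⁴/(1−α) = 41080 W m^-2.
Then d = [L/(4πS)]^(1/2) = 1.035×10^10 m, i.e. 0.06919 AU.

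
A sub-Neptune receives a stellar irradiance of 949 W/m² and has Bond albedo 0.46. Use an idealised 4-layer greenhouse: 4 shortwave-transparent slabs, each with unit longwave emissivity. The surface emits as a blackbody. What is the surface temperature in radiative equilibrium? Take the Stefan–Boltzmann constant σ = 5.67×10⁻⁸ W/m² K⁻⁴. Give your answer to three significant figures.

OLR = S(1−α)/4 = 128.1 W/m²; the top layer radiates at T_e = 218.0 K.
Layer-by-layer balance gives σT_s⁴ = (N+1)σT_e⁴, so T_s = 5^¼·218.0 = 326.0 K.

326 K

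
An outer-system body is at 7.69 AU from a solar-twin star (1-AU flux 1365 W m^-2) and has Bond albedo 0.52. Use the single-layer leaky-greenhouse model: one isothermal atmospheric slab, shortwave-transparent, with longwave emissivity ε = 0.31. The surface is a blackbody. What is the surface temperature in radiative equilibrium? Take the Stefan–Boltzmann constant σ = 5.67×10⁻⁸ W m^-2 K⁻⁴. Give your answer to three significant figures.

87.2 K

Flux at the orbit: S = 1365/(7.69)² = 23.08 W m^-2.
At the top of the atmosphere, σT_e⁴ = S(1−α)/4 = 2.770 W m^-2, giving T_e = 83.60 K.
Surface balance with a leaky layer gives σT_s⁴ = σT_e⁴·2/(2−ε), so T_s = T_e·[2/(2−0.31)]^(1/4) = 87.20 K.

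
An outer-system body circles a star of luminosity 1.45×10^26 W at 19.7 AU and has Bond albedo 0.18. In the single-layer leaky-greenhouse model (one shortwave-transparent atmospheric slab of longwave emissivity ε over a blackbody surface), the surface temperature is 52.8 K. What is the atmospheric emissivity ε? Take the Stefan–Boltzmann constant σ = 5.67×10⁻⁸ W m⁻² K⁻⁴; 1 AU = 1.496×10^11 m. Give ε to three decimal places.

0.764

d = 19.7 × 1.496×10^11 m = 2.947×10^12 m.
Spreading L over a sphere of radius d: S = 1.45×10^26/(4π·2.95×10^12²) = 1.329 W m⁻².
First, T_e = [1.329·(1−0.18)/(4σ)]^(1/4) = 46.81 K.
Since (2−ε)/2 = (T_e/T_s)⁴ = 0.6180, ε = 0.7640.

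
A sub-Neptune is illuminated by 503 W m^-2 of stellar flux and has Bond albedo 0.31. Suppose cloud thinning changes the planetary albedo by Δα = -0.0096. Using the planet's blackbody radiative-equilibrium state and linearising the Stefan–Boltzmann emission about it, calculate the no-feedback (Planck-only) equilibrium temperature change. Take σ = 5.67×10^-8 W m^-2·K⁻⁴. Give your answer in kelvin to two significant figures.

Reference equilibrium: T_e = [S(1−α)/(4σ)]^(1/4) = 197.8 K.
TOA radiative forcing: ΔF = −S·Δα/4 = −503.0·(-0.0096)/4 = 1.207 W m^-2.
Linearising σT⁴ gives d(σT⁴)/dT = 4σT_e³ = 1.755 W m^-2 per K.
So ΔT₀ = 1.207/1.755 = 0.688 K.

0.69 kelvin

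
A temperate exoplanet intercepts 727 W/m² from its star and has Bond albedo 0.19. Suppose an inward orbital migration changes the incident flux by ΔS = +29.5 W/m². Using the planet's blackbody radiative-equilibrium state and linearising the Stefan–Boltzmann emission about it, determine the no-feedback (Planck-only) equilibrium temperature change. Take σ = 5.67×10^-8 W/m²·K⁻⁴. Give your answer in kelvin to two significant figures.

The baseline emission temperature is T_e = 225.7 K.
TOA radiative forcing: ΔF = (1−α)ΔS/4 = 0.81·(+29.5)/4 = 5.974 W/m².
Linearising σT⁴ gives d(σT⁴)/dT = 4σT_e³ = 2.609 W/m² per K.
Hence the no-feedback warming is ΔF/(4σT_e³) = 2.29 K.

2.3 kelvin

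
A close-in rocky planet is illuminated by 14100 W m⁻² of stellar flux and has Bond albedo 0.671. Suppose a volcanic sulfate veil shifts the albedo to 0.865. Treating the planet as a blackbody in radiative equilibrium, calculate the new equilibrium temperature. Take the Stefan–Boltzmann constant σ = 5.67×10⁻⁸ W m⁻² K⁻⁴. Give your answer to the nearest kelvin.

New equilibrium: T₂ = [(1−0.865)·14100/(4σ)]^(1/4) = 302.7 K.

303 kelvin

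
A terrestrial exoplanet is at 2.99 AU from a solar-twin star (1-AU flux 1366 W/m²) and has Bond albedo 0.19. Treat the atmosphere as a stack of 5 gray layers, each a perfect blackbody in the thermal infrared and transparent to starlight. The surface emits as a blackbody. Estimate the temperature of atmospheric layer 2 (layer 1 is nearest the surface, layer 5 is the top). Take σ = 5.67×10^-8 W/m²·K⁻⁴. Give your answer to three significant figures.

By the inverse-square law, S = 1366/2.99² = 152.8 W/m².
OLR = S(1−α)/4 = 30.94 W/m²; the top layer radiates at T_e = 152.8 K.
In the N-layer model, layer k (counted from the surface) has T_k = (N+1−k)^(1/4)·T_e.
T_2 = (4)^(1/4)·152.8 = 216.1 K.

216 K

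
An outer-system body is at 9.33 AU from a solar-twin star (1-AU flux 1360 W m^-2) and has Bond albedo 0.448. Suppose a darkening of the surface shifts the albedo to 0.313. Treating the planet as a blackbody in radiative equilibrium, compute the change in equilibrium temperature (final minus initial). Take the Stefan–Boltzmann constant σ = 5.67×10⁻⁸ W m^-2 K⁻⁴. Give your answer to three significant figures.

4.41 K

By the inverse-square law, S = 1360/9.33² = 15.62 W m^-2.
With α = 0.448, T₁ = 78.53 K.
With α = 0.313, T₂ = 82.94 K.
ΔT = T₂ − T₁ = 4.415 K.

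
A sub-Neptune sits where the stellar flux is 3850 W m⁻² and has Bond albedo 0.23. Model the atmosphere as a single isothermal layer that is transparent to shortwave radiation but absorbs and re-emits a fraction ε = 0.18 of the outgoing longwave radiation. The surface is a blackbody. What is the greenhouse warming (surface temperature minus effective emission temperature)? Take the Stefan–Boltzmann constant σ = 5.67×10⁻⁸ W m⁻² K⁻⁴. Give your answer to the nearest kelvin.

8 K

At the top of the atmosphere, σT_e⁴ = S(1−α)/4 = 741.1 W m⁻², giving T_e = 338.1 K.
The surface balance (absorbed SW + ε·downward IR = σT_s⁴) with T_a⁴ = T_s⁴/2 reduces to T_s = T_e·[2/(2−ε)]^¼ = 346.2 K.
Greenhouse warming: T_s − T_e = 8.067 K.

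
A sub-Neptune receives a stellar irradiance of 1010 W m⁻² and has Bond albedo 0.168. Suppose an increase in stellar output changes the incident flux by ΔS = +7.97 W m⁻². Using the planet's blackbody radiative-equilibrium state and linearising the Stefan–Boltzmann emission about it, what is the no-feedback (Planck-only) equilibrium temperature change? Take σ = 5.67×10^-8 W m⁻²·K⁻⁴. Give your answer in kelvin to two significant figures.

Unperturbed T_e = [1010·(1−0.168)/(4σ)]^¼ = 246.7 K.
Only a fraction (1−α) is absorbed and it's spread over 4πR², so ΔF = (1−α)ΔS/4 = 1.658 W m⁻².
Linearising σT⁴ gives d(σT⁴)/dT = 4σT_e³ = 3.406 W m⁻² per K.
ΔT₀ = ΔF/λ_P = 1.658/3.406 = 0.487 K.

0.49 K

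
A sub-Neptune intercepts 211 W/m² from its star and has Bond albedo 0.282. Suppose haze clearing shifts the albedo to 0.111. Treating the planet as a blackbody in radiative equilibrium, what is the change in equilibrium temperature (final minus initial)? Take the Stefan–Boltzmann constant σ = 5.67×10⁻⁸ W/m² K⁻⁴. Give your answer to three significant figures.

Initial: T₁ = [S(1−0.282)/(4σ)]^(1/4) = 160.8 K.
Final:   T₂ = [S(1−0.111)/(4σ)]^(1/4) = 169.6 K.
ΔT = T₂ − T₁ = 8.819 K.

8.82 K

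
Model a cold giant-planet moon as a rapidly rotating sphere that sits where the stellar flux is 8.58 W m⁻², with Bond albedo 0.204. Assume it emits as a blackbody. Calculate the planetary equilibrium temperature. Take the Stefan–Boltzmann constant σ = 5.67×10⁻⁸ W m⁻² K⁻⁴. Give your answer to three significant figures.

Absorbed flux (global mean): S(1−α)/4 = 8.580·0.796/4 = 1.707 W m⁻².
Balancing against σT⁴: T = (1.707/5.67×10⁻⁸)^(1/4) = 74.08 K.

74.1 K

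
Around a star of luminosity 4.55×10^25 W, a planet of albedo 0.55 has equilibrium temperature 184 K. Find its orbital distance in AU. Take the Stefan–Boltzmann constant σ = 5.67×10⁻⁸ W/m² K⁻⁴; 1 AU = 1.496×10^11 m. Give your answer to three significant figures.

0.529 AU

The flux needed for this T is 4σT⁴/(1−0.55) = 577.7 W/m².
S = L/(4πd²) → d = √(L/4πS) = √(4.55×10^25/(4π·577.7)) = 7.917×10^10 m = 0.5292 AU.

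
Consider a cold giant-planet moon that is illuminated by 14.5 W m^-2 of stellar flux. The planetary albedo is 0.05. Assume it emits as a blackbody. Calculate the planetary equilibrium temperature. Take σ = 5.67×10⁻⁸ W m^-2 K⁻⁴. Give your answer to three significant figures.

Averaging over the sphere, the absorbed flux is S(1−α)/4 = 3.444 W m^-2.
Set σT⁴ = 3.444 → T = (3.444/σ)^(1/4) = 88.28 K.

88.3 K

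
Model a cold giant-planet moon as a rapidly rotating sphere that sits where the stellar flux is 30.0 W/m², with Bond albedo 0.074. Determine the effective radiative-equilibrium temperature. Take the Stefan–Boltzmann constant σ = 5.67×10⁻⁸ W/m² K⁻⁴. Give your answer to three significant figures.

105 kelvin

Averaging over the sphere, the absorbed flux is S(1−α)/4 = 6.945 W/m².
Set σT⁴ = 6.945 → T = (6.945/σ)^(1/4) = 105.2 K.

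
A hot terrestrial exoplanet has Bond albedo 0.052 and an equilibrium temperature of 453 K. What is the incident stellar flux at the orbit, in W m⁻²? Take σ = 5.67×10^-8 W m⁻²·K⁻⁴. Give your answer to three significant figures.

10100 W m⁻²

From S(1−α)/4 = σT⁴: S = 4σT⁴/(1−α).
σT⁴ = 5.67×10⁻⁸·(453)⁴ = 2388 W m⁻².
So S = 4×2388/(1−0.052) = 10070 W m⁻².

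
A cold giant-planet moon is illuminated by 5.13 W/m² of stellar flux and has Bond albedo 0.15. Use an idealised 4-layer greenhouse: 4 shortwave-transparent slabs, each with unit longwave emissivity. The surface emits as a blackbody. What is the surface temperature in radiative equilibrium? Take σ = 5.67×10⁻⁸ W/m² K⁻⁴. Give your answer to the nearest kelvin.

99 kelvin

OLR = S(1−α)/4 = 1.090 W/m²; the top layer radiates at T_e = 66.22 K.
Layer-by-layer balance gives σT_s⁴ = (N+1)σT_e⁴, so T_s = 5^¼·66.22 = 99.02 K.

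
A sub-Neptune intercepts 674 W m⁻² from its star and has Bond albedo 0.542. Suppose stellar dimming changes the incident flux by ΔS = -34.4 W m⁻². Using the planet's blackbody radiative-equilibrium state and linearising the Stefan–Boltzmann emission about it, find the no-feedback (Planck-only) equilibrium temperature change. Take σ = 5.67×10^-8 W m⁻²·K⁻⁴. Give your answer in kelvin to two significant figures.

-2.5 K

Reference equilibrium: T_e = [S(1−α)/(4σ)]^(1/4) = 192.1 K.
Only a fraction (1−α) is absorbed and it's spread over 4πR², so ΔF = (1−α)ΔS/4 = -3.939 W m⁻².
Linearising σT⁴ gives d(σT⁴)/dT = 4σT_e³ = 1.607 W m⁻² per K.
Hence the no-feedback warming is ΔF/(4σT_e³) = -2.45 K.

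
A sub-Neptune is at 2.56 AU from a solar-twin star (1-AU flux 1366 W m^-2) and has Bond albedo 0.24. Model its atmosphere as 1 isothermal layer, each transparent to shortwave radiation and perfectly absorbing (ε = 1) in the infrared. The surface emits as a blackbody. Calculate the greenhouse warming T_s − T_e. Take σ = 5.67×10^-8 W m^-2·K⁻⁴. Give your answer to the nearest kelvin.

31 K

Flux at the orbit: S = 1366/(2.56)² = 208.4 W m^-2.
OLR = S(1−α)/4 = 39.60 W m^-2; the top layer radiates at T_e = 162.6 K.
Surface: T_s = (2)^¼·T_e = 193.3 K.
Warming: T_s − T_e = 30.76 K.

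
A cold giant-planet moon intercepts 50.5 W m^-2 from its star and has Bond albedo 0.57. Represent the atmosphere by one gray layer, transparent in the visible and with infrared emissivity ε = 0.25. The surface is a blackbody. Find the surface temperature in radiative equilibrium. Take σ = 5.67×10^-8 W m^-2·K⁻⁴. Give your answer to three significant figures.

102 K

At the top of the atmosphere, σT_e⁴ = S(1−α)/4 = 5.429 W m^-2, giving T_e = 98.92 K.
Surface balance with a leaky layer gives σT_s⁴ = σT_e⁴·2/(2−ε), so T_s = T_e·[2/(2−0.25)]^(1/4) = 102.3 K.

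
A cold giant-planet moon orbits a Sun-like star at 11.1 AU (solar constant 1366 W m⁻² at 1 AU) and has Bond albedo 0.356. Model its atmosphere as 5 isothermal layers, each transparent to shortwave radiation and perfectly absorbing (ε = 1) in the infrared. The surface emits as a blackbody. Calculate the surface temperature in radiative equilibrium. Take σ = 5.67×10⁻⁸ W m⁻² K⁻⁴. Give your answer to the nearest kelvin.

Flux at the orbit: S = 1366/(11.1)² = 11.09 W m⁻².
The effective emission temperature is T_e = [S(1−α)/(4σ)]^¼ = 74.91 K.
For an N-layer opaque stack, T_s⁴ = (N+1)T_e⁴, hence T_s = (6)^(1/4)×74.91 K = 117.2 K.

117 kelvin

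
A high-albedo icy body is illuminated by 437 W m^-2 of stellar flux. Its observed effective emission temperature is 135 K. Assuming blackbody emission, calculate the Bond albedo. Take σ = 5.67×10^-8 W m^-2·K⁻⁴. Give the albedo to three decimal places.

Energy balance: S(1−α)/4 = σT⁴, so 1−α = 4σT⁴/S.
4σT⁴ = 4·5.67×10⁻⁸·(135)⁴ = 75.33 W m^-2.
1−α = 75.33/437.0 = 0.1724, so α = 0.8276.

0.828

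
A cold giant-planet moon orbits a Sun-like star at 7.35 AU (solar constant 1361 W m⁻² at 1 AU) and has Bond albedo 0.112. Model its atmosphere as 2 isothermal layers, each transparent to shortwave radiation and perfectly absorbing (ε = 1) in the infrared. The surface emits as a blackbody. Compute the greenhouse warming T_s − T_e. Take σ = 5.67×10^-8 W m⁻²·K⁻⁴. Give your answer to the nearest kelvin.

By the inverse-square law, S = 1361/7.35² = 25.19 W m⁻².
The effective emission temperature is T_e = [S(1−α)/(4σ)]^¼ = 99.66 K.
T_s = (N+1)^(1/4)·T_e = 131.2 K.
Warming: T_s − T_e = 31.50 K.

31 K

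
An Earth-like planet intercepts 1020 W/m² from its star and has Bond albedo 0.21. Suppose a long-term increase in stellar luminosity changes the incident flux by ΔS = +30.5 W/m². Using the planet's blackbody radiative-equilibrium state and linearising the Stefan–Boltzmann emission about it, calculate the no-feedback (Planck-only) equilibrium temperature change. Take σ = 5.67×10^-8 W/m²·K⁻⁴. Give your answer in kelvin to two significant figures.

Unperturbed T_e = [1020·(1−0.21)/(4σ)]^¼ = 244.1 K.
TOA radiative forcing: ΔF = (1−α)ΔS/4 = 0.79·(+30.5)/4 = 6.024 W/m².
Planck response: λ_P = 4σT_e³ = 4·5.67×10⁻⁸·(244.1)³ = 3.301 W/m²/K.
ΔT₀ = ΔF/λ_P = 6.024/3.301 = 1.83 K.

1.8 K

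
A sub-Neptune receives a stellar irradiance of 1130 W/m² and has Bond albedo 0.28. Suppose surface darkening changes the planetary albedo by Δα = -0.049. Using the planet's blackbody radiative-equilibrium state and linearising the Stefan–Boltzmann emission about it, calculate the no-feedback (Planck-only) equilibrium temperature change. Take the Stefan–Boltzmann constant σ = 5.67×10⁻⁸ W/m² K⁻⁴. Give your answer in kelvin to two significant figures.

4.2 kelvin

The baseline emission temperature is T_e = 244.7 K.
TOA radiative forcing: ΔF = −S·Δα/4 = −1130·(-0.049)/4 = 13.84 W/m².
The Planck feedback parameter is 4σT_e³ = 3.324 W/m²/K.
ΔT₀ = ΔF/λ_P = 13.84/3.324 = 4.16 K.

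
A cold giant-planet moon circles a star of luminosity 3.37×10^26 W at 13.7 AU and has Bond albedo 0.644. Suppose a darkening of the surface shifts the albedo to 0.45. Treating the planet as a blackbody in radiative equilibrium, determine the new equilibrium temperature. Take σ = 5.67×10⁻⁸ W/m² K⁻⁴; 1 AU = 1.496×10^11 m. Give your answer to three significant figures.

Orbital distance: d = 13.7 AU = 2.050×10^12 m.
S = L/(4πd²) = 6.384 W/m².
New equilibrium: T₂ = [(1−0.45)·6.384/(4σ)]^(1/4) = 62.73 K.

62.7 kelvin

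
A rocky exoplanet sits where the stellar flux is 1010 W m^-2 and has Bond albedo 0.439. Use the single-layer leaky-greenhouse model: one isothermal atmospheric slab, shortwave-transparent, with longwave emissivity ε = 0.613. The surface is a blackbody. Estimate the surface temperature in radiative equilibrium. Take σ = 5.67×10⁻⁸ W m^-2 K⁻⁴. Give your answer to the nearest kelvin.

245 kelvin

The planet radiates to space at T_e = [S(1−α)/(4σ)]^(1/4) = 223.6 K.
For a single slab of emissivity ε, T_s⁴ = 2T_e⁴/(2−ε); thus T_s = 223.6·(1.442)^(1/4) = 245.0 K.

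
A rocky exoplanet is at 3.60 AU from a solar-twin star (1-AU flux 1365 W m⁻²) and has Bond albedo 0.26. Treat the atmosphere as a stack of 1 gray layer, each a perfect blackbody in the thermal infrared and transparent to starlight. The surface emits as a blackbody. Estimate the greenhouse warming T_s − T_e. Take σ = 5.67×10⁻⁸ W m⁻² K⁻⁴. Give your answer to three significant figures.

By the inverse-square law, S = 1365/3.60² = 105.3 W m⁻².
OLR = S(1−α)/4 = 19.48 W m⁻²; the top layer radiates at T_e = 136.2 K.
Surface: T_s = (2)^¼·T_e = 161.9 K.
So the greenhouse effect raises the surface by 161.9 − 136.2 = 25.76 K.

25.8 K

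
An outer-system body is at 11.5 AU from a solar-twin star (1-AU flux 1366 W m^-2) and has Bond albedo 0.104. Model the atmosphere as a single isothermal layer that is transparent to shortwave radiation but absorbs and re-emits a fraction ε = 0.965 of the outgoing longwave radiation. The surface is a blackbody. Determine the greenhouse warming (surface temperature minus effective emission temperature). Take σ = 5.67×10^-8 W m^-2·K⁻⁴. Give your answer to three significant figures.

Irradiance scales as 1/d², so S = 1366 W m^-2 × (1/11.5)² = 10.33 W m^-2.
The planet radiates to space at T_e = [S(1−α)/(4σ)]^(1/4) = 79.92 K.
For a single slab of emissivity ε, T_s⁴ = 2T_e⁴/(2−ε); thus T_s = 79.92·(1.932)^(1/4) = 94.23 K.
T_s − T_e = 94.23 − 79.92 = 14.31 K.

14.3 K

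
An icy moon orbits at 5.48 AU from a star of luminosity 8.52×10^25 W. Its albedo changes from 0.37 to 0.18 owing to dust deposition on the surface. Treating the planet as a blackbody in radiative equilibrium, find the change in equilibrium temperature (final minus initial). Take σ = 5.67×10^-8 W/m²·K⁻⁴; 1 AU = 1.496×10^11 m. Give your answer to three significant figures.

d = 5.48 × 1.496×10^11 m = 8.198×10^11 m.
S = L/(4πd²) = 10.09 W/m².
With α = 0.37, T₁ = 72.76 K.
After:  T₂ = [10.09·0.82/(4σ)]^(1/4) = 77.71 K.
Change: 77.71 − 72.76 = 4.956 K.

4.96 kelvin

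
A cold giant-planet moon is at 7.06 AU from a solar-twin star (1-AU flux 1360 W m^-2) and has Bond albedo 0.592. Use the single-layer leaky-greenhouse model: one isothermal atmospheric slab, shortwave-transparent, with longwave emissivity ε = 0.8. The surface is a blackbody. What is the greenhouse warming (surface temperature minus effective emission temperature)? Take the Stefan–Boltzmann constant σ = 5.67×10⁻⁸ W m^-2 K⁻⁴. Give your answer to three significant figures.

Irradiance scales as 1/d², so S = 1360 W m^-2 × (1/7.06)² = 27.29 W m^-2.
At the top of the atmosphere, σT_e⁴ = S(1−α)/4 = 2.783 W m^-2, giving T_e = 83.70 K.
Surface balance with a leaky layer gives σT_s⁴ = σT_e⁴·2/(2−ε), so T_s = T_e·[2/(2−0.8)]^(1/4) = 95.10 K.
T_s − T_e = 95.10 − 83.70 = 11.40 K.

11.4 K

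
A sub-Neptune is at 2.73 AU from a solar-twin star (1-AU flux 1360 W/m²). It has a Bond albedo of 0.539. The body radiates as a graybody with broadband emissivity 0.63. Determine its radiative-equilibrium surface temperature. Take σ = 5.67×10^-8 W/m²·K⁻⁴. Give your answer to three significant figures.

156 K

Flux at the orbit: S = 1360/(2.73)² = 182.5 W/m².
Absorbed flux (global mean): S(1−α)/4 = 182.5·0.461/4 = 21.03 W/m².
Radiative balance εσT⁴ = 21.03 gives T = [21.03/(0.63·σ)]^(1/4) = 155.8 K.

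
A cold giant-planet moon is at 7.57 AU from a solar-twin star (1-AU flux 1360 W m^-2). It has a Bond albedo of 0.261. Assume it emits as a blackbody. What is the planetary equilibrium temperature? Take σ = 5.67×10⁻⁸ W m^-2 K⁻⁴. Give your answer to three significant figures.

93.8 kelvin

By the inverse-square law, S = 1360/7.57² = 23.73 W m^-2.
Averaging over the sphere, the absorbed flux is S(1−α)/4 = 4.385 W m^-2.
Set σT⁴ = 4.385 → T = (4.385/σ)^(1/4) = 93.78 K.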